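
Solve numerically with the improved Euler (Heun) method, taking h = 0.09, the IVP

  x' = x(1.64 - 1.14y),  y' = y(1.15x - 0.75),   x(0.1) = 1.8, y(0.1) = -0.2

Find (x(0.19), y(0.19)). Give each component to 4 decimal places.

Heun on (x,y): k1 = f(t_n, state_n); k2 = f(t_n + h, state_n + h·k1); state_{n+1} = state_n + (h/2)·(k1 + k2).
0.100000: (1.800000, -0.200000)
  k1 = (3.362400, -0.264000)
  predictor → (2.102616, -0.223760)
  k2 = (3.984639, -0.373234)
  → (2.130617, -0.228676)
(x(0.19), y(0.19)) ≈ (2.1306, -0.2287)

2.1306, -0.2287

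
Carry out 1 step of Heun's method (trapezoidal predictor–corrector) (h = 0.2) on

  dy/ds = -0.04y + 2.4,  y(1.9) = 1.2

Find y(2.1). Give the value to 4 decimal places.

1.6685

Heun: k1 = f(s_n, y_n); k2 = f(s_n + h, y_n + h·k1); y_{n+1} = y_n + (h/2)·(k1 + k2).
s=1.900000, y=1.200000:
  k1 = f(1.900000, 1.200000) = 2.352000
  k2 = f(2.100000, 1.670400) = 2.333184
  y ← 1.200000 + (0.2/2)·(2.352000 + 2.333184) = 1.668518
y(2.1) ≈ 1.6685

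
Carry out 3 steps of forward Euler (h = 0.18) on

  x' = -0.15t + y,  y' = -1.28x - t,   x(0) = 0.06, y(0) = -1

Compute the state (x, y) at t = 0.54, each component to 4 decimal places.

-0.5004, -1.0126

Euler on (x,y): x_{n+1} = x_n + h·x', y_{n+1} = y_n + h·y'.
0.000000: (0.060000, -1.000000); f=(-1.000000, -0.076800) → (-0.120000, -1.013824)
0.180000: (-0.120000, -1.013824); f=(-1.040824, -0.026400) → (-0.307348, -1.018576)
0.360000: (-0.307348, -1.018576); f=(-1.072576, 0.033406) → (-0.500412, -1.012563)
(x(0.54), y(0.54)) ≈ (-0.5004, -1.0126)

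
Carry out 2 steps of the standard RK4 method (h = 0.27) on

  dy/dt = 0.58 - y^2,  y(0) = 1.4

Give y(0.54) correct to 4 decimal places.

RK4: k1 = f(t_n, y_n); k2 = f(t_n + h/2, y_n + (h/2)·k1); k3 = f(t_n + h/2, y_n + (h/2)·k2); k4 = f(t_n + h, y_n + h·k3); y_{n+1} = y_n + (h/6)·(k1 + 2k2 + 2k3 + k4).
t=0.000000, y=1.400000:
  k1 = f(0.000000, 1.400000) = -1.380000
  k2 = f(0.135000, 1.213700) = -0.893068
  k3 = f(0.135000, 1.279436) = -1.056956
  k4 = f(0.270000, 1.114622) = -0.662382
  y ← 1.400000 + (0.27/6)·(k1 + 2k2 + 2k3 + k4) = 1.132591
t=0.270000, y=1.132591:
  k1 = f(0.270000, 1.132591) = -0.702762
  k2 = f(0.405000, 1.037718) = -0.496858
  k3 = f(0.405000, 1.065515) = -0.555322
  k4 = f(0.540000, 0.982654) = -0.385608
  y ← 1.132591 + (0.27/6)·(k1 + 2k2 + 2k3 + k4) = 0.988918
y(0.54) ≈ 0.9889

0.9889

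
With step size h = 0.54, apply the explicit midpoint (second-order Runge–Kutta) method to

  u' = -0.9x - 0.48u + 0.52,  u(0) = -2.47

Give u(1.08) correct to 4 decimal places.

-1.5088

Midpoint: k1 = f(x_n, u_n); k2 = f(x_n + h/2, u_n + (h/2)·k1); u_{n+1} = u_n + h·k2.
x=0.000000, u=-2.470000:
  k1 = f(0.000000, -2.470000) = 1.705600
  k2 = f(0.270000, -2.009488) = 1.241554
  u ← -2.470000 + 0.54·1.241554 = -1.799561
x=0.540000, u=-1.799561:
  k1 = f(0.540000, -1.799561) = 0.897789
  k2 = f(0.810000, -1.557158) = 0.538436
  u ← -1.799561 + 0.54·0.538436 = -1.508805
u(1.08) ≈ -1.5088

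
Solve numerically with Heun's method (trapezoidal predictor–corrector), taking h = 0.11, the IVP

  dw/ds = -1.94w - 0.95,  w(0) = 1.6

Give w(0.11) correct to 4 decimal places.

Heun: k1 = f(s_n, w_n); k2 = f(s_n + h, w_n + h·k1); w_{n+1} = w_n + (h/2)·(k1 + k2).
s=0.000000, w=1.600000:
  k1 = f(0.000000, 1.600000) = -4.054000
  k2 = f(0.110000, 1.154060) = -3.188876
  w ← 1.600000 + (0.11/2)·(-4.054000 + (-3.188876)) = 1.201642
w(0.11) ≈ 1.2016

1.2016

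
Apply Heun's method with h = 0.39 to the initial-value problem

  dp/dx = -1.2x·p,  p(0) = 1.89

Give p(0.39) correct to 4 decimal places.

1.7175

Heun: k1 = f(x_n, p_n); k2 = f(x_n + h, p_n + h·k1); p_{n+1} = p_n + (h/2)·(k1 + k2).
x=0.000000, p=1.890000:
  k1 = f(0.000000, 1.890000) = 0.000000
  k2 = f(0.390000, 1.890000) = -0.884520
  p ← 1.890000 + (0.39/2)·(0.000000 + (-0.884520)) = 1.717519
p(0.39) ≈ 1.7175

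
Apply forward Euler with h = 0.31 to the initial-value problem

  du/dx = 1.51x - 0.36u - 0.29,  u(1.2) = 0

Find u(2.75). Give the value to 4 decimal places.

Euler: u_{n+1} = u_n + h·f(x_n, u_n).
x=1.200000, u=0.000000: f=1.522000 → u ← 0.000000 + 0.31·1.522000 = 0.471820
x=1.510000, u=0.471820: f=1.820245 → u ← 0.471820 + 0.31·1.820245 = 1.036096
x=1.820000, u=1.036096: f=2.085205 → u ← 1.036096 + 0.31·2.085205 = 1.682510
x=2.130000, u=1.682510: f=2.320597 → u ← 1.682510 + 0.31·2.320597 = 2.401895
x=2.440000, u=2.401895: f=2.529718 → u ← 2.401895 + 0.31·2.529718 = 3.186107
u(2.75) ≈ 3.1861

3.1861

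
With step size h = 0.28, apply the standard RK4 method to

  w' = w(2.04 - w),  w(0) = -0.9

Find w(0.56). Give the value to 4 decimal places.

-20.1134

RK4: k1 = f(x_n, w_n); k2 = f(x_n + h/2, w_n + (h/2)·k1); k3 = f(x_n + h/2, w_n + (h/2)·k2); k4 = f(x_n + h, w_n + h·k3); w_{n+1} = w_n + (h/6)·(k1 + 2k2 + 2k3 + k4).
x=0.000000, w=-0.900000:
  k1 = f(0.000000, -0.900000) = -2.646000
  k2 = f(0.140000, -1.270440) = -4.205715
  k3 = f(0.140000, -1.488800) = -5.253678
  k4 = f(0.280000, -2.371030) = -10.458684
  w ← -0.900000 + (0.28/6)·(k1 + 2k2 + 2k3 + k4) = -2.394429
x=0.280000, w=-2.394429:
  k1 = f(0.280000, -2.394429) = -10.617923
  k2 = f(0.420000, -3.880938) = -22.978792
  k3 = f(0.420000, -5.611460) = -42.935855
  k4 = f(0.560000, -14.416468) = -237.244149
  w ← -2.394429 + (0.28/6)·(k1 + 2k2 + 2k3 + k4) = -20.113359
w(0.56) ≈ -20.1134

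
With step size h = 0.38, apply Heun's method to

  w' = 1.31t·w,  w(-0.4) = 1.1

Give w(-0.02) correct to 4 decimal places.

0.9861

Heun: k1 = f(t_n, w_n); k2 = f(t_n + h, w_n + h·k1); w_{n+1} = w_n + (h/2)·(k1 + k2).
t=-0.400000, w=1.100000:
  k1 = f(-0.400000, 1.100000) = -0.576400
  k2 = f(-0.020000, 0.880968) = -0.023081
  w ← 1.100000 + (0.38/2)·(-0.576400 + (-0.023081)) = 0.986099
w(-0.02) ≈ 0.9861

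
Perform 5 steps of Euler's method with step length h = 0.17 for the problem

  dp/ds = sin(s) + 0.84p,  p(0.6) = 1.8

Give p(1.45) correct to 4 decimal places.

4.3650

Euler: p_{n+1} = p_n + h·f(s_n, p_n).
s=0.600000, p=1.800000: f=2.076642 → p ← 1.800000 + 0.17·2.076642 = 2.153029
s=0.770000, p=2.153029: f=2.504680 → p ← 2.153029 + 0.17·2.504680 = 2.578825
s=0.940000, p=2.578825: f=2.973771 → p ← 2.578825 + 0.17·2.973771 = 3.084366
s=1.110000, p=3.084366: f=3.486566 → p ← 3.084366 + 0.17·3.486566 = 3.677082
s=1.280000, p=3.677082: f=4.046765 → p ← 3.677082 + 0.17·4.046765 = 4.365032
p(1.45) ≈ 4.3650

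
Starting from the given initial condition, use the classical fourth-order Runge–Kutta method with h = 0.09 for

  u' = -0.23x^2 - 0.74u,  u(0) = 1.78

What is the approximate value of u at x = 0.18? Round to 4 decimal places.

1.5576

RK4: k1 = f(x_n, u_n); k2 = f(x_n + h/2, u_n + (h/2)·k1); k3 = f(x_n + h/2, u_n + (h/2)·k2); k4 = f(x_n + h, u_n + h·k3); u_{n+1} = u_n + (h/6)·(k1 + 2k2 + 2k3 + k4).
x=0.000000, u=1.780000:
  k1 = f(0.000000, 1.780000) = -1.317200
  k2 = f(0.045000, 1.720726) = -1.273803
  k3 = f(0.045000, 1.722679) = -1.275248
  k4 = f(0.090000, 1.665228) = -1.234131
  u ← 1.780000 + (0.09/6)·(k1 + 2k2 + 2k3 + k4) = 1.665258
x=0.090000, u=1.665258:
  k1 = f(0.090000, 1.665258) = -1.234154
  k2 = f(0.135000, 1.609722) = -1.195386
  k3 = f(0.135000, 1.611466) = -1.196677
  k4 = f(0.180000, 1.557558) = -1.160045
  u ← 1.665258 + (0.09/6)·(k1 + 2k2 + 2k3 + k4) = 1.557584
u(0.18) ≈ 1.5576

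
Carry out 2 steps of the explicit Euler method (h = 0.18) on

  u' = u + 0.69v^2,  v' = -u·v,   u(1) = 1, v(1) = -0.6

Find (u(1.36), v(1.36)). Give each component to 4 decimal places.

1.4752, -0.3835

Euler on (u,v): u_{n+1} = u_n + h·u', v_{n+1} = v_n + h·v'.
1.000000: (1.000000, -0.600000); f=(1.248400, 0.600000) → (1.224712, -0.492000)
1.180000: (1.224712, -0.492000); f=(1.391736, 0.602558) → (1.475225, -0.383540)
(u(1.36), v(1.36)) ≈ (1.4752, -0.3835)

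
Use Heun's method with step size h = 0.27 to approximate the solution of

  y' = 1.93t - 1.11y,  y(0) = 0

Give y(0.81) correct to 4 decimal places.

0.4902

Heun: k1 = f(t_n, y_n); k2 = f(t_n + h, y_n + h·k1); y_{n+1} = y_n + (h/2)·(k1 + k2).
t=0.000000, y=0.000000:
  k1 = f(0.000000, 0.000000) = 0.000000
  k2 = f(0.270000, 0.000000) = 0.521100
  y ← 0.000000 + (0.27/2)·(0.000000 + 0.521100) = 0.070349
t=0.270000, y=0.070349:
  k1 = f(0.270000, 0.070349) = 0.443013
  k2 = f(0.540000, 0.189962) = 0.831342
  y ← 0.070349 + (0.27/2)·(0.443013 + 0.831342) = 0.242386
t=0.540000, y=0.242386:
  k1 = f(0.540000, 0.242386) = 0.773151
  k2 = f(0.810000, 0.451137) = 1.062538
  y ← 0.242386 + (0.27/2)·(0.773151 + 1.062538) = 0.490204
y(0.81) ≈ 0.4902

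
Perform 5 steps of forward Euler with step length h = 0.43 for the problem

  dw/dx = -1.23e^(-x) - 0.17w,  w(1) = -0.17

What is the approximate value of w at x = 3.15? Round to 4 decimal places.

Euler: w_{n+1} = w_n + h·f(x_n, w_n).
x=1.000000, w=-0.170000: f=-0.423592 → w ← -0.170000 + 0.43·(-0.423592) = -0.352144
x=1.430000, w=-0.352144: f=-0.234485 → w ← -0.352144 + 0.43·(-0.234485) = -0.452973
x=1.860000, w=-0.452973: f=-0.114472 → w ← -0.452973 + 0.43·(-0.114472) = -0.502196
x=2.290000, w=-0.502196: f=-0.039184 → w ← -0.502196 + 0.43·(-0.039184) = -0.519045
x=2.720000, w=-0.519045: f=0.007212 → w ← -0.519045 + 0.43·0.007212 = -0.515944
w(3.15) ≈ -0.5159

-0.5159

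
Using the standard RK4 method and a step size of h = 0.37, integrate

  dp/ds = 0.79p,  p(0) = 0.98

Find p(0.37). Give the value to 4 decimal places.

1.3127

RK4: k1 = f(s_n, p_n); k2 = f(s_n + h/2, p_n + (h/2)·k1); k3 = f(s_n + h/2, p_n + (h/2)·k2); k4 = f(s_n + h, p_n + h·k3); p_{n+1} = p_n + (h/6)·(k1 + 2k2 + 2k3 + k4).
s=0.000000, p=0.980000:
  k1 = f(0.000000, 0.980000) = 0.774200
  k2 = f(0.185000, 1.123227) = 0.887349
  k3 = f(0.185000, 1.144160) = 0.903886
  k4 = f(0.370000, 1.314438) = 1.038406
  p ← 0.980000 + (0.37/6)·(k1 + 2k2 + 2k3 + k4) = 1.312696
p(0.37) ≈ 1.3127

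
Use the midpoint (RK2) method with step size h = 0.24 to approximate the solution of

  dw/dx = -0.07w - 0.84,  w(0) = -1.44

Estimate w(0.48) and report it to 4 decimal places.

-1.7889

Midpoint: k1 = f(x_n, w_n); k2 = f(x_n + h/2, w_n + (h/2)·k1); w_{n+1} = w_n + h·k2.
x=0.000000, w=-1.440000:
  k1 = f(0.000000, -1.440000) = -0.739200
  k2 = f(0.120000, -1.528704) = -0.732991
  w ← -1.440000 + 0.24·(-0.732991) = -1.615918
x=0.240000, w=-1.615918:
  k1 = f(0.240000, -1.615918) = -0.726886
  k2 = f(0.360000, -1.703144) = -0.720780
  w ← -1.615918 + 0.24·(-0.720780) = -1.788905
w(0.48) ≈ -1.7889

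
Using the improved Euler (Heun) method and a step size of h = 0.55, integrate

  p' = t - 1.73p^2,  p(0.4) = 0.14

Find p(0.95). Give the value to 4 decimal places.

0.4465

Heun: k1 = f(t_n, p_n); k2 = f(t_n + h, p_n + h·k1); p_{n+1} = p_n + (h/2)·(k1 + k2).
t=0.400000, p=0.140000:
  k1 = f(0.400000, 0.140000) = 0.366092
  k2 = f(0.950000, 0.341351) = 0.748420
  p ← 0.140000 + (0.55/2)·(0.366092 + 0.748420) = 0.446491
p(0.95) ≈ 0.4465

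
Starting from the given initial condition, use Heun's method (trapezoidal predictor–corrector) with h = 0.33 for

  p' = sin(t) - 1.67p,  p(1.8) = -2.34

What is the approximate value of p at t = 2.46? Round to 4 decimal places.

Heun: k1 = f(t_n, p_n); k2 = f(t_n + h, p_n + h·k1); p_{n+1} = p_n + (h/2)·(k1 + k2).
t=1.800000, p=-2.340000:
  k1 = f(1.800000, -2.340000) = 4.881648
  k2 = f(2.130000, -0.729056) = 2.065202
  p ← -2.340000 + (0.33/2)·(4.881648 + 2.065202) = -1.193770
t=2.130000, p=-1.193770:
  k1 = f(2.130000, -1.193770) = 2.841273
  k2 = f(2.460000, -0.256150) = 1.057800
  p ← -1.193770 + (0.33/2)·(2.841273 + 1.057800) = -0.550423
p(2.46) ≈ -0.5504

-0.5504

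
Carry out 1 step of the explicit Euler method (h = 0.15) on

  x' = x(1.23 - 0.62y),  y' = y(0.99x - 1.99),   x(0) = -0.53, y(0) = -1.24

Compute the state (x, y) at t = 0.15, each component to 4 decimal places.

-0.6889, -0.7723

Euler on (x,y): x_{n+1} = x_n + h·x', y_{n+1} = y_n + h·y'.
0.000000: (-0.530000, -1.240000); f=(-1.059364, 3.118228) → (-0.688905, -0.772266)
(x(0.15), y(0.15)) ≈ (-0.6889, -0.7723)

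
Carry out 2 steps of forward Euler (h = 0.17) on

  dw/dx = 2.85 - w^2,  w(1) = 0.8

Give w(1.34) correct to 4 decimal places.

1.4252

Euler: w_{n+1} = w_n + h·f(x_n, w_n).
x=1.000000, w=0.800000: f=2.210000 → w ← 0.800000 + 0.17·2.210000 = 1.175700
x=1.170000, w=1.175700: f=1.467730 → w ← 1.175700 + 0.17·1.467730 = 1.425214
w(1.34) ≈ 1.4252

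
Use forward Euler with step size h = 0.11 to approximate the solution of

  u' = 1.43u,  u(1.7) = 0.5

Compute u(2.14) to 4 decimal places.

0.8969

Euler: u_{n+1} = u_n + h·f(t_n, u_n).
t=1.700000, u=0.500000: f=0.715000 → u ← 0.500000 + 0.11·0.715000 = 0.578650
t=1.810000, u=0.578650: f=0.827469 → u ← 0.578650 + 0.11·0.827469 = 0.669672
t=1.920000, u=0.669672: f=0.957630 → u ← 0.669672 + 0.11·0.957630 = 0.775011
t=2.030000, u=0.775011: f=1.108266 → u ← 0.775011 + 0.11·1.108266 = 0.896920
u(2.14) ≈ 0.8969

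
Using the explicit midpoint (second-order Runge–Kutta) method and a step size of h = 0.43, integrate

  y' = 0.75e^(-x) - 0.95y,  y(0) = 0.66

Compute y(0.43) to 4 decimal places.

0.6397

Midpoint: k1 = f(x_n, y_n); k2 = f(x_n + h/2, y_n + (h/2)·k1); y_{n+1} = y_n + h·k2.
x=0.000000, y=0.660000:
  k1 = f(0.000000, 0.660000) = 0.123000
  k2 = f(0.215000, 0.686445) = -0.047217
  y ← 0.660000 + 0.43·(-0.047217) = 0.639697
y(0.43) ≈ 0.6397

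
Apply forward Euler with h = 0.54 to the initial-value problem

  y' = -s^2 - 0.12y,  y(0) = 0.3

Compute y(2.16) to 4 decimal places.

-1.9145

Euler: y_{n+1} = y_n + h·f(s_n, y_n).
s=0.000000, y=0.300000: f=-0.036000 → y ← 0.300000 + 0.54·(-0.036000) = 0.280560
s=0.540000, y=0.280560: f=-0.325267 → y ← 0.280560 + 0.54·(-0.325267) = 0.104916
s=1.080000, y=0.104916: f=-1.178990 → y ← 0.104916 + 0.54·(-1.178990) = -0.531739
s=1.620000, y=-0.531739: f=-2.560591 → y ← -0.531739 + 0.54·(-2.560591) = -1.914458
y(2.16) ≈ -1.9145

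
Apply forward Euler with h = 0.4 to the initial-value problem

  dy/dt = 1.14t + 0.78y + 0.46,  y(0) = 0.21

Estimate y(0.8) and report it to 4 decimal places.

Euler: y_{n+1} = y_n + h·f(t_n, y_n).
t=0.000000, y=0.210000: f=0.623800 → y ← 0.210000 + 0.4·0.623800 = 0.459520
t=0.400000, y=0.459520: f=1.274426 → y ← 0.459520 + 0.4·1.274426 = 0.969290
y(0.8) ≈ 0.9693

0.9693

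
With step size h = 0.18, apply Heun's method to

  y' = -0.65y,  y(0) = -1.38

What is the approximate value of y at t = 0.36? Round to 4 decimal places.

-1.0927

Heun: k1 = f(t_n, y_n); k2 = f(t_n + h, y_n + h·k1); y_{n+1} = y_n + (h/2)·(k1 + k2).
t=0.000000, y=-1.380000:
  k1 = f(0.000000, -1.380000) = 0.897000
  k2 = f(0.180000, -1.218540) = 0.792051
  y ← -1.380000 + (0.18/2)·(0.897000 + 0.792051) = -1.227985
t=0.180000, y=-1.227985:
  k1 = f(0.180000, -1.227985) = 0.798191
  k2 = f(0.360000, -1.084311) = 0.704802
  y ← -1.227985 + (0.18/2)·(0.798191 + 0.704802) = -1.092716
y(0.36) ≈ -1.0927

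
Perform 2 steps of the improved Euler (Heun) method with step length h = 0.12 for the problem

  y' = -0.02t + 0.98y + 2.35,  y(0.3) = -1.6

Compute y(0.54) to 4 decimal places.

-1.3911

Heun: k1 = f(t_n, y_n); k2 = f(t_n + h, y_n + h·k1); y_{n+1} = y_n + (h/2)·(k1 + k2).
t=0.300000, y=-1.600000:
  k1 = f(0.300000, -1.600000) = 0.776000
  k2 = f(0.420000, -1.506880) = 0.864858
  y ← -1.600000 + (0.12/2)·(0.776000 + 0.864858) = -1.501549
t=0.420000, y=-1.501549:
  k1 = f(0.420000, -1.501549) = 0.870082
  k2 = f(0.540000, -1.397139) = 0.970004
  y ← -1.501549 + (0.12/2)·(0.870082 + 0.970004) = -1.391143
y(0.54) ≈ -1.3911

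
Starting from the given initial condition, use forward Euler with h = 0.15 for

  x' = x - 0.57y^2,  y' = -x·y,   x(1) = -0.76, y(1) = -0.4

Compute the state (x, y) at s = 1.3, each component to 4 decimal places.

Euler on (x,y): x_{n+1} = x_n + h·x', y_{n+1} = y_n + h·y'.
1.000000: (-0.760000, -0.400000); f=(-0.851200, -0.304000) → (-0.887680, -0.445600)
1.150000: (-0.887680, -0.445600); f=(-1.000859, -0.395550) → (-1.037809, -0.504933)
(x(1.3), y(1.3)) ≈ (-1.0378, -0.5049)

-1.0378, -0.5049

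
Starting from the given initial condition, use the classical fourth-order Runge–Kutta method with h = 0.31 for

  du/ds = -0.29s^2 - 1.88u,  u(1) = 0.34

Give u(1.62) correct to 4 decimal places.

RK4: k1 = f(s_n, u_n); k2 = f(s_n + h/2, u_n + (h/2)·k1); k3 = f(s_n + h/2, u_n + (h/2)·k2); k4 = f(s_n + h, u_n + h·k3); u_{n+1} = u_n + (h/6)·(k1 + 2k2 + 2k3 + k4).
s=1.000000, u=0.340000:
  k1 = f(1.000000, 0.340000) = -0.929200
  k2 = f(1.155000, 0.195974) = -0.755298
  k3 = f(1.155000, 0.222929) = -0.805973
  k4 = f(1.310000, 0.090148) = -0.667148
  u ← 0.340000 + (0.31/6)·(k1 + 2k2 + 2k3 + k4) = 0.096191
s=1.310000, u=0.096191:
  k1 = f(1.310000, 0.096191) = -0.678507
  k2 = f(1.465000, -0.008978) = -0.605527
  k3 = f(1.465000, 0.002334) = -0.626793
  k4 = f(1.620000, -0.098115) = -0.576619
  u ← 0.096191 + (0.31/6)·(k1 + 2k2 + 2k3 + k4) = -0.095997
u(1.62) ≈ -0.0960

-0.0960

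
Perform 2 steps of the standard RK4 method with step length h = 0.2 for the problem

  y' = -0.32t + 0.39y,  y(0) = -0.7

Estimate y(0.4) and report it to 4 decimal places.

RK4: k1 = f(t_n, y_n); k2 = f(t_n + h/2, y_n + (h/2)·k1); k3 = f(t_n + h/2, y_n + (h/2)·k2); k4 = f(t_n + h, y_n + h·k3); y_{n+1} = y_n + (h/6)·(k1 + 2k2 + 2k3 + k4).
t=0.000000, y=-0.700000:
  k1 = f(0.000000, -0.700000) = -0.273000
  k2 = f(0.100000, -0.727300) = -0.315647
  k3 = f(0.100000, -0.731565) = -0.317310
  k4 = f(0.200000, -0.763462) = -0.361750
  y ← -0.700000 + (0.2/6)·(k1 + 2k2 + 2k3 + k4) = -0.763355
t=0.200000, y=-0.763355:
  k1 = f(0.200000, -0.763355) = -0.361709
  k2 = f(0.300000, -0.799526) = -0.407815
  k3 = f(0.300000, -0.804137) = -0.409613
  k4 = f(0.400000, -0.845278) = -0.457658
  y ← -0.763355 + (0.2/6)·(k1 + 2k2 + 2k3 + k4) = -0.845163
y(0.4) ≈ -0.8452

-0.8452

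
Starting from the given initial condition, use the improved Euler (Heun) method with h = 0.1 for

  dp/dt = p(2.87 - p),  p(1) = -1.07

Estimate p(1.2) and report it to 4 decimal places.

-2.5694

Heun: k1 = f(t_n, p_n); k2 = f(t_n + h, p_n + h·k1); p_{n+1} = p_n + (h/2)·(k1 + k2).
t=1.000000, p=-1.070000:
  k1 = f(1.000000, -1.070000) = -4.215800
  k2 = f(1.100000, -1.491580) = -6.505645
  p ← -1.070000 + (0.1/2)·(-4.215800 + (-6.505645)) = -1.606072
t=1.100000, p=-1.606072:
  k1 = f(1.100000, -1.606072) = -7.188896
  k2 = f(1.200000, -2.324962) = -12.078088
  p ← -1.606072 + (0.1/2)·(-7.188896 + (-12.078088)) = -2.569421
p(1.2) ≈ -2.5694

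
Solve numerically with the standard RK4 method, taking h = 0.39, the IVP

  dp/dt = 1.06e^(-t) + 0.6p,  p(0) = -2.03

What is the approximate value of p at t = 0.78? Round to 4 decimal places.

RK4: k1 = f(t_n, p_n); k2 = f(t_n + h/2, p_n + (h/2)·k1); k3 = f(t_n + h/2, p_n + (h/2)·k2); k4 = f(t_n + h, p_n + h·k3); p_{n+1} = p_n + (h/6)·(k1 + 2k2 + 2k3 + k4).
t=0.000000, p=-2.030000:
  k1 = f(0.000000, -2.030000) = -0.158000
  k2 = f(0.195000, -2.060810) = -0.364281
  k3 = f(0.195000, -2.101035) = -0.388416
  k4 = f(0.390000, -2.181482) = -0.591209
  p ← -2.030000 + (0.39/6)·(k1 + 2k2 + 2k3 + k4) = -2.176549
t=0.390000, p=-2.176549:
  k1 = f(0.390000, -2.176549) = -0.588249
  k2 = f(0.585000, -2.291258) = -0.784223
  k3 = f(0.585000, -2.329473) = -0.807151
  k4 = f(0.780000, -2.491338) = -1.008893
  p ← -2.176549 + (0.39/6)·(k1 + 2k2 + 2k3 + k4) = -2.487242
p(0.78) ≈ -2.4872

-2.4872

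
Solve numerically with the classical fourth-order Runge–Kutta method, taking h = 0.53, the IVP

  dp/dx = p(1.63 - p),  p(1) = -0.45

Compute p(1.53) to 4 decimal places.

-1.6762

RK4: k1 = f(x_n, p_n); k2 = f(x_n + h/2, p_n + (h/2)·k1); k3 = f(x_n + h/2, p_n + (h/2)·k2); k4 = f(x_n + h, p_n + h·k3); p_{n+1} = p_n + (h/6)·(k1 + 2k2 + 2k3 + k4).
x=1.000000, p=-0.450000:
  k1 = f(1.000000, -0.450000) = -0.936000
  k2 = f(1.265000, -0.698040) = -1.625065
  k3 = f(1.265000, -0.880642) = -2.210978
  k4 = f(1.530000, -1.621818) = -5.273858
  p ← -0.450000 + (0.53/6)·(k1 + 2k2 + 2k3 + k4) = -1.676238
p(1.53) ≈ -1.6762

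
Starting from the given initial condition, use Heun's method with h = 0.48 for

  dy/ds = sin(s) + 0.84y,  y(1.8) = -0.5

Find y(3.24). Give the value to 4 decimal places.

Heun: k1 = f(s_n, y_n); k2 = f(s_n + h, y_n + h·k1); y_{n+1} = y_n + (h/2)·(k1 + k2).
s=1.800000, y=-0.500000:
  k1 = f(1.800000, -0.500000) = 0.553848
  k2 = f(2.280000, -0.234153) = 0.562192
  y ← -0.500000 + (0.48/2)·(0.553848 + 0.562192) = -0.232150
s=2.280000, y=-0.232150:
  k1 = f(2.280000, -0.232150) = 0.563874
  k2 = f(2.760000, 0.038509) = 0.404747
  y ← -0.232150 + (0.48/2)·(0.563874 + 0.404747) = 0.000319
s=2.760000, y=0.000319:
  k1 = f(2.760000, 0.000319) = 0.372667
  k2 = f(3.240000, 0.179199) = 0.052278
  y ← 0.000319 + (0.48/2)·(0.372667 + 0.052278) = 0.102305
y(3.24) ≈ 0.1023

0.1023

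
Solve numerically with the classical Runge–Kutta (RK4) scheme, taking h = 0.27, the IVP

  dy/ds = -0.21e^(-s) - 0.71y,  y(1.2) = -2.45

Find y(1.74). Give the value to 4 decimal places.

-1.6913

RK4: k1 = f(s_n, y_n); k2 = f(s_n + h/2, y_n + (h/2)·k1); k3 = f(s_n + h/2, y_n + (h/2)·k2); k4 = f(s_n + h, y_n + h·k3); y_{n+1} = y_n + (h/6)·(k1 + 2k2 + 2k3 + k4).
s=1.200000, y=-2.450000:
  k1 = f(1.200000, -2.450000) = 1.676249
  k2 = f(1.335000, -2.223706) = 1.523568
  k3 = f(1.335000, -2.244318) = 1.538203
  k4 = f(1.470000, -2.034685) = 1.396342
  y ← -2.450000 + (0.27/6)·(k1 + 2k2 + 2k3 + k4) = -2.036174
s=1.470000, y=-2.036174:
  k1 = f(1.470000, -2.036174) = 1.397399
  k2 = f(1.605000, -1.847525) = 1.269556
  k3 = f(1.605000, -1.864784) = 1.281810
  k4 = f(1.740000, -1.690085) = 1.163101
  y ← -2.036174 + (0.27/6)·(k1 + 2k2 + 2k3 + k4) = -1.691329
y(1.74) ≈ -1.6913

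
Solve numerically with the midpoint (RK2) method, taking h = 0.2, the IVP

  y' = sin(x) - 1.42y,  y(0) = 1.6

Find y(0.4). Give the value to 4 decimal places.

0.9838

Midpoint: k1 = f(x_n, y_n); k2 = f(x_n + h/2, y_n + (h/2)·k1); y_{n+1} = y_n + h·k2.
x=0.000000, y=1.600000:
  k1 = f(0.000000, 1.600000) = -2.272000
  k2 = f(0.100000, 1.372800) = -1.849543
  y ← 1.600000 + 0.2·(-1.849543) = 1.230091
x=0.200000, y=1.230091:
  k1 = f(0.200000, 1.230091) = -1.548061
  k2 = f(0.300000, 1.075285) = -1.231385
  y ← 1.230091 + 0.2·(-1.231385) = 0.983814
y(0.4) ≈ 0.9838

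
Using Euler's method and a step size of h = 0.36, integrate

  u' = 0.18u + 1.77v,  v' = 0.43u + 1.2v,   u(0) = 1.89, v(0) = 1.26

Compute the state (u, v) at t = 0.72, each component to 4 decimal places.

Euler on (u,v): u_{n+1} = u_n + h·u', v_{n+1} = v_n + h·v'.
0.000000: (1.890000, 1.260000); f=(2.570400, 2.324700) → (2.815344, 2.096892)
0.360000: (2.815344, 2.096892); f=(4.218261, 3.726868) → (4.333918, 3.438565)
(u(0.72), v(0.72)) ≈ (4.3339, 3.4386)

4.3339, 3.4386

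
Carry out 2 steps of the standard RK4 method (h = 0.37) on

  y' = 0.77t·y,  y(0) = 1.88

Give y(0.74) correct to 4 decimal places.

RK4: k1 = f(t_n, y_n); k2 = f(t_n + h/2, y_n + (h/2)·k1); k3 = f(t_n + h/2, y_n + (h/2)·k2); k4 = f(t_n + h, y_n + h·k3); y_{n+1} = y_n + (h/6)·(k1 + 2k2 + 2k3 + k4).
t=0.000000, y=1.880000:
  k1 = f(0.000000, 1.880000) = 0.000000
  k2 = f(0.185000, 1.880000) = 0.267806
  k3 = f(0.185000, 1.929544) = 0.274864
  k4 = f(0.370000, 1.981700) = 0.564586
  y ← 1.880000 + (0.37/6)·(k1 + 2k2 + 2k3 + k4) = 1.981745
t=0.370000, y=1.981745:
  k1 = f(0.370000, 1.981745) = 0.564599
  k2 = f(0.555000, 2.086196) = 0.891536
  k3 = f(0.555000, 2.146680) = 0.917384
  k4 = f(0.740000, 2.321177) = 1.322607
  y ← 1.981745 + (0.37/6)·(k1 + 2k2 + 2k3 + k4) = 2.321223
y(0.74) ≈ 2.3212

2.3212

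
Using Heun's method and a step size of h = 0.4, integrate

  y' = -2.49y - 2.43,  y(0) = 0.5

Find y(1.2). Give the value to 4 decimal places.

Heun: k1 = f(x_n, y_n); k2 = f(x_n + h, y_n + h·k1); y_{n+1} = y_n + (h/2)·(k1 + k2).
x=0.000000, y=0.500000:
  k1 = f(0.000000, 0.500000) = -3.675000
  k2 = f(0.400000, -0.970000) = -0.014700
  y ← 0.500000 + (0.4/2)·(-3.675000 + (-0.014700)) = -0.237940
x=0.400000, y=-0.237940:
  k1 = f(0.400000, -0.237940) = -1.837529
  k2 = f(0.800000, -0.972952) = -0.007350
  y ← -0.237940 + (0.4/2)·(-1.837529 + (-0.007350)) = -0.606916
x=0.800000, y=-0.606916:
  k1 = f(0.800000, -0.606916) = -0.918779
  k2 = f(1.200000, -0.974428) = -0.003675
  y ← -0.606916 + (0.4/2)·(-0.918779 + (-0.003675)) = -0.791407
y(1.2) ≈ -0.7914

-0.7914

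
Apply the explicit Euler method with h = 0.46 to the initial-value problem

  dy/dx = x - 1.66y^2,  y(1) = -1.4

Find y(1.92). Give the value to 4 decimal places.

-6.2988

Euler: y_{n+1} = y_n + h·f(x_n, y_n).
x=1.000000, y=-1.400000: f=-2.253600 → y ← -1.400000 + 0.46·(-2.253600) = -2.436656
x=1.460000, y=-2.436656: f=-8.395905 → y ← -2.436656 + 0.46·(-8.395905) = -6.298773
y(1.92) ≈ -6.2988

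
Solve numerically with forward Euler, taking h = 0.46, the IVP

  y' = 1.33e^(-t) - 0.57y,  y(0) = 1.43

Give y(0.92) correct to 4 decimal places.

1.6160

Euler: y_{n+1} = y_n + h·f(t_n, y_n).
t=0.000000, y=1.430000: f=0.514900 → y ← 1.430000 + 0.46·0.514900 = 1.666854
t=0.460000, y=1.666854: f=-0.110500 → y ← 1.666854 + 0.46·(-0.110500) = 1.616024
y(0.92) ≈ 1.6160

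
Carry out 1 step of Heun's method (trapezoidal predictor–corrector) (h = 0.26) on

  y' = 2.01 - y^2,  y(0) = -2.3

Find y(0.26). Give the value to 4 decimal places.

-3.7573

Heun: k1 = f(s_n, y_n); k2 = f(s_n + h, y_n + h·k1); y_{n+1} = y_n + (h/2)·(k1 + k2).
s=0.000000, y=-2.300000:
  k1 = f(0.000000, -2.300000) = -3.280000
  k2 = f(0.260000, -3.152800) = -7.930148
  y ← -2.300000 + (0.26/2)·(-3.280000 + (-7.930148)) = -3.757319
y(0.26) ≈ -3.7573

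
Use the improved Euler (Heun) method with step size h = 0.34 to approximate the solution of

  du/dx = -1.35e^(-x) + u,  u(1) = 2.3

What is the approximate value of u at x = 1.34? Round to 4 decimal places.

Heun: k1 = f(x_n, u_n); k2 = f(x_n + h, u_n + h·k1); u_{n+1} = u_n + (h/2)·(k1 + k2).
x=1.000000, u=2.300000:
  k1 = f(1.000000, 2.300000) = 1.803363
  k2 = f(1.340000, 2.913143) = 2.559652
  u ← 2.300000 + (0.34/2)·(1.803363 + 2.559652) = 3.041712
u(1.34) ≈ 3.0417

3.0417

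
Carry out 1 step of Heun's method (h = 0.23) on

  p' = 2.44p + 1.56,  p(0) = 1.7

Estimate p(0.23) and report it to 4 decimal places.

3.3812

Heun: k1 = f(t_n, p_n); k2 = f(t_n + h, p_n + h·k1); p_{n+1} = p_n + (h/2)·(k1 + k2).
t=0.000000, p=1.700000:
  k1 = f(0.000000, 1.700000) = 5.708000
  k2 = f(0.230000, 3.012840) = 8.911330
  p ← 1.700000 + (0.23/2)·(5.708000 + 8.911330) = 3.381223
p(0.23) ≈ 3.3812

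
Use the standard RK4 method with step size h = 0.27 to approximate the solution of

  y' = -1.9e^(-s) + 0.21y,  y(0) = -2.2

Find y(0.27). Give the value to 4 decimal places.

-2.7915

RK4: k1 = f(s_n, y_n); k2 = f(s_n + h/2, y_n + (h/2)·k1); k3 = f(s_n + h/2, y_n + (h/2)·k2); k4 = f(s_n + h, y_n + h·k3); y_{n+1} = y_n + (h/6)·(k1 + 2k2 + 2k3 + k4).
s=0.000000, y=-2.200000:
  k1 = f(0.000000, -2.200000) = -2.362000
  k2 = f(0.135000, -2.518870) = -2.189023
  k3 = f(0.135000, -2.495518) = -2.184119
  k4 = f(0.270000, -2.789712) = -2.036261
  y ← -2.200000 + (0.27/6)·(k1 + 2k2 + 2k3 + k4) = -2.791505
y(0.27) ≈ -2.7915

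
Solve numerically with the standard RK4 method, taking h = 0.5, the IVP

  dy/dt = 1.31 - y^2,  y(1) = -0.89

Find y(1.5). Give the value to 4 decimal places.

-0.5003

RK4: k1 = f(t_n, y_n); k2 = f(t_n + h/2, y_n + (h/2)·k1); k3 = f(t_n + h/2, y_n + (h/2)·k2); k4 = f(t_n + h, y_n + h·k3); y_{n+1} = y_n + (h/6)·(k1 + 2k2 + 2k3 + k4).
t=1.000000, y=-0.890000:
  k1 = f(1.000000, -0.890000) = 0.517900
  k2 = f(1.250000, -0.760525) = 0.731602
  k3 = f(1.250000, -0.707100) = 0.810010
  k4 = f(1.500000, -0.484995) = 1.074780
  y ← -0.890000 + (0.5/6)·(k1 + 2k2 + 2k3 + k4) = -0.500341
y(1.5) ≈ -0.5003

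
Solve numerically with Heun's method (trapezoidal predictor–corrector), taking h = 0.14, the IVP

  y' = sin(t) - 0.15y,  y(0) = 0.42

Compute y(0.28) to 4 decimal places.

0.4412

Heun: k1 = f(t_n, y_n); k2 = f(t_n + h, y_n + h·k1); y_{n+1} = y_n + (h/2)·(k1 + k2).
t=0.000000, y=0.420000:
  k1 = f(0.000000, 0.420000) = -0.063000
  k2 = f(0.140000, 0.411180) = 0.077866
  y ← 0.420000 + (0.14/2)·(-0.063000 + 0.077866) = 0.421041
t=0.140000, y=0.421041:
  k1 = f(0.140000, 0.421041) = 0.076387
  k2 = f(0.280000, 0.431735) = 0.211595
  y ← 0.421041 + (0.14/2)·(0.076387 + 0.211595) = 0.441199
y(0.28) ≈ 0.4412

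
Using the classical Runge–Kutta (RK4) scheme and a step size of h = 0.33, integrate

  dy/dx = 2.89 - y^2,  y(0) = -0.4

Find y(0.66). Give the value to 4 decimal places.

RK4: k1 = f(x_n, y_n); k2 = f(x_n + h/2, y_n + (h/2)·k1); k3 = f(x_n + h/2, y_n + (h/2)·k2); k4 = f(x_n + h, y_n + h·k3); y_{n+1} = y_n + (h/6)·(k1 + 2k2 + 2k3 + k4).
x=0.000000, y=-0.400000:
  k1 = f(0.000000, -0.400000) = 2.730000
  k2 = f(0.165000, 0.050450) = 2.887455
  k3 = f(0.165000, 0.076430) = 2.884158
  k4 = f(0.330000, 0.551772) = 2.585547
  y ← -0.400000 + (0.33/6)·(k1 + 2k2 + 2k3 + k4) = 0.527233
x=0.330000, y=0.527233:
  k1 = f(0.330000, 0.527233) = 2.612026
  k2 = f(0.495000, 0.958217) = 1.971821
  k3 = f(0.495000, 0.852583) = 2.163102
  k4 = f(0.660000, 1.241056) = 1.349779
  y ← 0.527233 + (0.33/6)·(k1 + 2k2 + 2k3 + k4) = 1.199973
y(0.66) ≈ 1.2000

1.2000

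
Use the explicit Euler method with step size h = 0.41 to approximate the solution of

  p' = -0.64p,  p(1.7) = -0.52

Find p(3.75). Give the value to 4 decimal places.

-0.1135

Euler: p_{n+1} = p_n + h·f(t_n, p_n).
t=1.700000, p=-0.520000: f=0.332800 → p ← -0.520000 + 0.41·0.332800 = -0.383552
t=2.110000, p=-0.383552: f=0.245473 → p ← -0.383552 + 0.41·0.245473 = -0.282908
t=2.520000, p=-0.282908: f=0.181061 → p ← -0.282908 + 0.41·0.181061 = -0.208673
t=2.930000, p=-0.208673: f=0.133551 → p ← -0.208673 + 0.41·0.133551 = -0.153917
t=3.340000, p=-0.153917: f=0.098507 → p ← -0.153917 + 0.41·0.098507 = -0.113529
p(3.75) ≈ -0.1135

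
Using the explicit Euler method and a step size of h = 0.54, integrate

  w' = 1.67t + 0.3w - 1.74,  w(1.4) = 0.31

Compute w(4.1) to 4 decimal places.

8.6109

Euler: w_{n+1} = w_n + h·f(t_n, w_n).
t=1.400000, w=0.310000: f=0.691000 → w ← 0.310000 + 0.54·0.691000 = 0.683140
t=1.940000, w=0.683140: f=1.704742 → w ← 0.683140 + 0.54·1.704742 = 1.603701
t=2.480000, w=1.603701: f=2.882710 → w ← 1.603701 + 0.54·2.882710 = 3.160364
t=3.020000, w=3.160364: f=4.251509 → w ← 3.160364 + 0.54·4.251509 = 5.456179
t=3.560000, w=5.456179: f=5.842054 → w ← 5.456179 + 0.54·5.842054 = 8.610888
w(4.1) ≈ 8.6109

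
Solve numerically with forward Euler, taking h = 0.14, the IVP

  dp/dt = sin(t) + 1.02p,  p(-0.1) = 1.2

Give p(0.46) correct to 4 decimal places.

2.1059

Euler: p_{n+1} = p_n + h·f(t_n, p_n).
t=-0.100000, p=1.200000: f=1.124167 → p ← 1.200000 + 0.14·1.124167 = 1.357383
t=0.040000, p=1.357383: f=1.424520 → p ← 1.357383 + 0.14·1.424520 = 1.556816
t=0.180000, p=1.556816: f=1.766982 → p ← 1.556816 + 0.14·1.766982 = 1.804194
t=0.320000, p=1.804194: f=2.154844 → p ← 1.804194 + 0.14·2.154844 = 2.105872
p(0.46) ≈ 2.1059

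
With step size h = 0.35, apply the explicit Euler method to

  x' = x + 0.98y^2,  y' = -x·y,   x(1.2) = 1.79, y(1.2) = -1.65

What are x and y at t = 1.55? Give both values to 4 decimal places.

Euler on (x,y): x_{n+1} = x_n + h·x', y_{n+1} = y_n + h·y'.
1.200000: (1.790000, -1.650000); f=(4.458050, 2.953500) → (3.350318, -0.616275)
(x(1.55), y(1.55)) ≈ (3.3503, -0.6163)

3.3503, -0.6163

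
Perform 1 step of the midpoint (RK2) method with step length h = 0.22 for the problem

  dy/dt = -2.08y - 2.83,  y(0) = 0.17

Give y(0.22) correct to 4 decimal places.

Midpoint: k1 = f(t_n, y_n); k2 = f(t_n + h/2, y_n + (h/2)·k1); y_{n+1} = y_n + h·k2.
t=0.000000, y=0.170000:
  k1 = f(0.000000, 0.170000) = -3.183600
  k2 = f(0.110000, -0.180196) = -2.455192
  y ← 0.170000 + 0.22·(-2.455192) = -0.370142
y(0.22) ≈ -0.3701

-0.3701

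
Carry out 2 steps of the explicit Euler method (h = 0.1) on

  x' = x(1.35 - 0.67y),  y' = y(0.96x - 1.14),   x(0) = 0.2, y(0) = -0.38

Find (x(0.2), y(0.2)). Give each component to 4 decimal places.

0.2688, -0.3124

Euler on (x,y): x_{n+1} = x_n + h·x', y_{n+1} = y_n + h·y'.
0.000000: (0.200000, -0.380000); f=(0.320920, 0.360240) → (0.232092, -0.343976)
0.100000: (0.232092, -0.343976); f=(0.366813, 0.315492) → (0.268773, -0.312427)
(x(0.2), y(0.2)) ≈ (0.2688, -0.3124)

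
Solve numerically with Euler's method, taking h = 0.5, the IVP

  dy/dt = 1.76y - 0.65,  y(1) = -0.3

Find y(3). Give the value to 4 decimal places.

-7.9918

Euler: y_{n+1} = y_n + h·f(t_n, y_n).
t=1.000000, y=-0.300000: f=-1.178000 → y ← -0.300000 + 0.5·(-1.178000) = -0.889000
t=1.500000, y=-0.889000: f=-2.214640 → y ← -0.889000 + 0.5·(-2.214640) = -1.996320
t=2.000000, y=-1.996320: f=-4.163523 → y ← -1.996320 + 0.5·(-4.163523) = -4.078082
t=2.500000, y=-4.078082: f=-7.827424 → y ← -4.078082 + 0.5·(-7.827424) = -7.991793
y(3) ≈ -7.9918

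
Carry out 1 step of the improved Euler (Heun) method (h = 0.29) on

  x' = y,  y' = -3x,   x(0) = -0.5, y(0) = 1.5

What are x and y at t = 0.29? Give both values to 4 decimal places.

-0.0019, 1.7458

Heun on (x,y): k1 = f(t_n, state_n); k2 = f(t_n + h, state_n + h·k1); state_{n+1} = state_n + (h/2)·(k1 + k2).
0.000000: (-0.500000, 1.500000)
  k1 = (1.500000, 1.500000)
  predictor → (-0.065000, 1.935000)
  k2 = (1.935000, 0.195000)
  → (-0.001925, 1.745775)
(x(0.29), y(0.29)) ≈ (-0.0019, 1.7458)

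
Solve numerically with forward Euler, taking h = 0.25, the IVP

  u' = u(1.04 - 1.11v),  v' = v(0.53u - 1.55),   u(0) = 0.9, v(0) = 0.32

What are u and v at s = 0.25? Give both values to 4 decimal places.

Euler on (u,v): u_{n+1} = u_n + h·u', v_{n+1} = v_n + h·v'.
0.000000: (0.900000, 0.320000); f=(0.616320, -0.343360) → (1.054080, 0.234160)
(u(0.25), v(0.25)) ≈ (1.0541, 0.2342)

1.0541, 0.2342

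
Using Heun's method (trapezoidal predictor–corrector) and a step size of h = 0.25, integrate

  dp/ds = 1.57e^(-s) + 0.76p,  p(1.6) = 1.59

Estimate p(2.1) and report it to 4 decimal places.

Heun: k1 = f(s_n, p_n); k2 = f(s_n + h, p_n + h·k1); p_{n+1} = p_n + (h/2)·(k1 + k2).
s=1.600000, p=1.590000:
  k1 = f(1.600000, 1.590000) = 1.525378
  k2 = f(1.850000, 1.971344) = 1.745084
  p ← 1.590000 + (0.25/2)·(1.525378 + 1.745084) = 1.998808
s=1.850000, p=1.998808:
  k1 = f(1.850000, 1.998808) = 1.765956
  k2 = f(2.100000, 2.440297) = 2.046882
  p ← 1.998808 + (0.25/2)·(1.765956 + 2.046882) = 2.475412
p(2.1) ≈ 2.4754

2.4754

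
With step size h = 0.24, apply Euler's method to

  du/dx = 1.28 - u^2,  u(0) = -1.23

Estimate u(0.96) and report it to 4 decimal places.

Euler: u_{n+1} = u_n + h·f(x_n, u_n).
x=0.000000, u=-1.230000: f=-0.232900 → u ← -1.230000 + 0.24·(-0.232900) = -1.285896
x=0.240000, u=-1.285896: f=-0.373529 → u ← -1.285896 + 0.24·(-0.373529) = -1.375543
x=0.480000, u=-1.375543: f=-0.612118 → u ← -1.375543 + 0.24·(-0.612118) = -1.522451
x=0.720000, u=-1.522451: f=-1.037858 → u ← -1.522451 + 0.24·(-1.037858) = -1.771537
u(0.96) ≈ -1.7715

-1.7715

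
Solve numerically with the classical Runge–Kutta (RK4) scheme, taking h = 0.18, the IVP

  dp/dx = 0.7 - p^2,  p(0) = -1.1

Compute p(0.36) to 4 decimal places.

-1.3895

RK4: k1 = f(x_n, p_n); k2 = f(x_n + h/2, p_n + (h/2)·k1); k3 = f(x_n + h/2, p_n + (h/2)·k2); k4 = f(x_n + h, p_n + h·k3); p_{n+1} = p_n + (h/6)·(k1 + 2k2 + 2k3 + k4).
x=0.000000, p=-1.100000:
  k1 = f(0.000000, -1.100000) = -0.510000
  k2 = f(0.090000, -1.145900) = -0.613087
  k3 = f(0.090000, -1.155178) = -0.634436
  k4 = f(0.180000, -1.214198) = -0.774278
  p ← -1.100000 + (0.18/6)·(k1 + 2k2 + 2k3 + k4) = -1.213380
x=0.180000, p=-1.213380:
  k1 = f(0.180000, -1.213380) = -0.772290
  k2 = f(0.270000, -1.282886) = -0.945796
  k3 = f(0.270000, -1.298501) = -0.986106
  k4 = f(0.360000, -1.390879) = -1.234544
  p ← -1.213380 + (0.18/6)·(k1 + 2k2 + 2k3 + k4) = -1.389499
p(0.36) ≈ -1.3895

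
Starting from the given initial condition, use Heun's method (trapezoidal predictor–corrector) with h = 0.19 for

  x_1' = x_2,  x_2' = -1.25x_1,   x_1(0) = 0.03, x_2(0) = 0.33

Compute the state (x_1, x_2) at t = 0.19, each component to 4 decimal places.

Heun on (x_1,x_2): k1 = f(t_n, state_n); k2 = f(t_n + h, state_n + h·k1); state_{n+1} = state_n + (h/2)·(k1 + k2).
0.000000: (0.030000, 0.330000)
  k1 = (0.330000, -0.037500)
  predictor → (0.092700, 0.322875)
  k2 = (0.322875, -0.115875)
  → (0.092023, 0.315429)
(x_1(0.19), x_2(0.19)) ≈ (0.0920, 0.3154)

0.0920, 0.3154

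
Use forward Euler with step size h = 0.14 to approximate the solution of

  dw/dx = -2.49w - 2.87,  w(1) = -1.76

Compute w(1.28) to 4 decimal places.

-1.4103

Euler: w_{n+1} = w_n + h·f(x_n, w_n).
x=1.000000, w=-1.760000: f=1.512400 → w ← -1.760000 + 0.14·1.512400 = -1.548264
x=1.140000, w=-1.548264: f=0.985177 → w ← -1.548264 + 0.14·0.985177 = -1.410339
w(1.28) ≈ -1.4103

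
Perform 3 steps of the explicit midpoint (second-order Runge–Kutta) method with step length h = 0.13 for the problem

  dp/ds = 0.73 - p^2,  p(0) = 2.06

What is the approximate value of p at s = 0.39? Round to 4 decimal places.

1.3337

Midpoint: k1 = f(s_n, p_n); k2 = f(s_n + h/2, p_n + (h/2)·k1); p_{n+1} = p_n + h·k2.
s=0.000000, p=2.060000:
  k1 = f(0.000000, 2.060000) = -3.513600
  k2 = f(0.065000, 1.831616) = -2.624817
  p ← 2.060000 + 0.13·(-2.624817) = 1.718774
s=0.130000, p=1.718774:
  k1 = f(0.130000, 1.718774) = -2.224183
  k2 = f(0.195000, 1.574202) = -1.748111
  p ← 1.718774 + 0.13·(-1.748111) = 1.491519
s=0.260000, p=1.491519:
  k1 = f(0.260000, 1.491519) = -1.494630
  k2 = f(0.325000, 1.394368) = -1.214263
  p ← 1.491519 + 0.13·(-1.214263) = 1.333665
p(0.39) ≈ 1.3337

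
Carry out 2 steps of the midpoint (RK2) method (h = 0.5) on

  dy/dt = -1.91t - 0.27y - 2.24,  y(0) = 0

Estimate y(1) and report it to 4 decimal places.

-2.8500

Midpoint: k1 = f(t_n, y_n); k2 = f(t_n + h/2, y_n + (h/2)·k1); y_{n+1} = y_n + h·k2.
t=0.000000, y=0.000000:
  k1 = f(0.000000, 0.000000) = -2.240000
  k2 = f(0.250000, -0.560000) = -2.566300
  y ← 0.000000 + 0.5·(-2.566300) = -1.283150
t=0.500000, y=-1.283150:
  k1 = f(0.500000, -1.283150) = -2.848549
  k2 = f(0.750000, -1.995287) = -3.133772
  y ← -1.283150 + 0.5·(-3.133772) = -2.850036
y(1) ≈ -2.8500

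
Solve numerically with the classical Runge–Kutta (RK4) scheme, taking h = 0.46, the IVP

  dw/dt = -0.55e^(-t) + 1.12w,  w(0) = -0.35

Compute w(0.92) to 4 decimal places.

-1.6039

RK4: k1 = f(t_n, w_n); k2 = f(t_n + h/2, w_n + (h/2)·k1); k3 = f(t_n + h/2, w_n + (h/2)·k2); k4 = f(t_n + h, w_n + h·k3); w_{n+1} = w_n + (h/6)·(k1 + 2k2 + 2k3 + k4).
t=0.000000, w=-0.350000:
  k1 = f(0.000000, -0.350000) = -0.942000
  k2 = f(0.230000, -0.566660) = -1.071653
  k3 = f(0.230000, -0.596480) = -1.105051
  k4 = f(0.460000, -0.858324) = -1.308528
  w ← -0.350000 + (0.46/6)·(k1 + 2k2 + 2k3 + k4) = -0.856302
t=0.460000, w=-0.856302:
  k1 = f(0.460000, -0.856302) = -1.306264
  k2 = f(0.690000, -1.156742) = -1.571418
  k3 = f(0.690000, -1.217728) = -1.639722
  k4 = f(0.920000, -1.610574) = -2.023028
  w ← -0.856302 + (0.46/6)·(k1 + 2k2 + 2k3 + k4) = -1.603922
w(0.92) ≈ -1.6039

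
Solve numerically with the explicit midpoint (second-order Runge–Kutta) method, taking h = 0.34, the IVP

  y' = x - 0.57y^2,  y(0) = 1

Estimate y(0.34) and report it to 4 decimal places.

0.8997

Midpoint: k1 = f(x_n, y_n); k2 = f(x_n + h/2, y_n + (h/2)·k1); y_{n+1} = y_n + h·k2.
x=0.000000, y=1.000000:
  k1 = f(0.000000, 1.000000) = -0.570000
  k2 = f(0.170000, 0.903100) = -0.294886
  y ← 1.000000 + 0.34·(-0.294886) = 0.899739
y(0.34) ≈ 0.8997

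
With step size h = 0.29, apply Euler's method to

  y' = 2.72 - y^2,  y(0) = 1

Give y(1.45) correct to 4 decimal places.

1.6492

Euler: y_{n+1} = y_n + h·f(x_n, y_n).
x=0.000000, y=1.000000: f=1.720000 → y ← 1.000000 + 0.29·1.720000 = 1.498800
x=0.290000, y=1.498800: f=0.473599 → y ← 1.498800 + 0.29·0.473599 = 1.636144
x=0.580000, y=1.636144: f=0.043034 → y ← 1.636144 + 0.29·0.043034 = 1.648623
x=0.870000, y=1.648623: f=0.002041 → y ← 1.648623 + 0.29·0.002041 = 1.649215
x=1.160000, y=1.649215: f=0.000089 → y ← 1.649215 + 0.29·0.000089 = 1.649241
y(1.45) ≈ 1.6492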